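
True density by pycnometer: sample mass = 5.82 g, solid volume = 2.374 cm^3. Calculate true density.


TD = 5.82 / 2.374 = 2.452 g/cm^3

2.452


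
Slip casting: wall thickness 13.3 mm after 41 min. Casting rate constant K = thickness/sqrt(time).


K = 13.3 / sqrt(41) = 13.3 / 6.4031 = 2.077 mm/min^0.5

2.077


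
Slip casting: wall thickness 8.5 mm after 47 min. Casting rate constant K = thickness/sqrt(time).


K = 8.5 / sqrt(47) = 8.5 / 6.8557 = 1.24 mm/min^0.5

1.24


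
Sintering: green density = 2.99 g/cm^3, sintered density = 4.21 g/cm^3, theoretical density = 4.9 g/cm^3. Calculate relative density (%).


Relative = 4.21 / 4.9 * 100 = 85.9%

85.9


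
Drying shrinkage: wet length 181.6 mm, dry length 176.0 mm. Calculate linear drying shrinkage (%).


DS = (181.6 - 176.0) / 181.6 * 100 = 3.08%

3.08


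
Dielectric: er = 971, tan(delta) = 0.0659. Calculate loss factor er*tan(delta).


Loss = 971 * 0.0659 = 63.989

63.989


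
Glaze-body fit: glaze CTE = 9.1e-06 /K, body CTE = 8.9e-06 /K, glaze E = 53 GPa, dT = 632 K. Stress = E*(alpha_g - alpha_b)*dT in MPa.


Stress = 53*1000*(9.1e-06 - 8.9e-06)*632 = 6.7 MPa

6.7


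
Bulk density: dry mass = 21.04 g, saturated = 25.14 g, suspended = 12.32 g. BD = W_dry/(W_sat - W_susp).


BD = 21.04 / (25.14 - 12.32) = 21.04 / 12.82 = 1.641 g/cm^3

1.641


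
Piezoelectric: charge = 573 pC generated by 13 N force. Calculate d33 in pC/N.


d33 = 573 / 13 = 44.1 pC/N

44.1


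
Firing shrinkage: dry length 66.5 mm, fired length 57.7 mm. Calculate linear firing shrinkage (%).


FS = (66.5 - 57.7) / 66.5 * 100 = 13.23%

13.23


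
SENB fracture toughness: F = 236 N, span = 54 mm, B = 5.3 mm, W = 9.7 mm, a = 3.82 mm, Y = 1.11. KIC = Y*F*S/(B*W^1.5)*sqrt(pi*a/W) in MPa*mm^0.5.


KIC = 1.11*236*54/(5.3*9.7^1.5)*sqrt(pi*3.82/9.7) = 98.27

98.27


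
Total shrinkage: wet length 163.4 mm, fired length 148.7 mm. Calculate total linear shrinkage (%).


TS = (163.4 - 148.7) / 163.4 * 100 = 9.0%

9.0


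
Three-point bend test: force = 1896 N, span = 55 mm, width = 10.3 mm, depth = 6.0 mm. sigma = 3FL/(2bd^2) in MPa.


sigma = 3*1896*55/(2*10.3*6.0^2) = 421.8 MPa

421.8


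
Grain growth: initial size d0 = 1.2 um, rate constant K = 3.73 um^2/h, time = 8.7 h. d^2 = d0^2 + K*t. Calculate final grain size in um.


d^2 = 1.2^2 + 3.73*8.7 = 33.891
d = sqrt(33.891) = 5.82 um

5.82


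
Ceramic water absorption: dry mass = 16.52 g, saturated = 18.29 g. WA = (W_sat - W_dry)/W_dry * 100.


WA = (18.29 - 16.52) / 16.52 * 100 = 10.71%

10.71


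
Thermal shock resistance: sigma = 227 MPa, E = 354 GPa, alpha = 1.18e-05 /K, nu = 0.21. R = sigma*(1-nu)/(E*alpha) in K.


R = 227*(1-0.21)/(354*1000*1.18e-05) = 43 K

43


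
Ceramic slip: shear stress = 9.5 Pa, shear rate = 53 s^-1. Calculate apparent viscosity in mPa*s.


eta = tau/gamma * 1000 = 9.5/53 * 1000 = 179.2 mPa*s

179.2


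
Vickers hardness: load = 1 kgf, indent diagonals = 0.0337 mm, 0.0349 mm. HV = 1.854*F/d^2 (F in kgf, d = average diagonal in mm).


d_avg = (0.0337+0.0349)/2 = 0.0343 mm
HV = 1.854*1/0.0343^2 = 1576

1576


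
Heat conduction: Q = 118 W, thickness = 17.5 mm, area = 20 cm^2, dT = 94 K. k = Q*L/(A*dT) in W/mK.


k = 118*17.5/1000/(20/10000*94) = 10.98 W/mK

10.98


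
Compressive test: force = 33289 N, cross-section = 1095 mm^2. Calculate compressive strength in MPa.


CS = 33289 / 1095 = 30.4 MPa

30.4


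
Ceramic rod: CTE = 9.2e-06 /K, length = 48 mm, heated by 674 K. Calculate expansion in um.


dL = 9.2e-06 * 48 * 674 * 1000 = 297.638 um

297.638


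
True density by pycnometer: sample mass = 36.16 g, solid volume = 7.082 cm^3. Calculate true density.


TD = 36.16 / 7.082 = 5.106 g/cm^3

5.106


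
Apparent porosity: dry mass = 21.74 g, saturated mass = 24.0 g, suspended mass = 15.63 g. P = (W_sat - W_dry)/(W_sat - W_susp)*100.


P = (24.0 - 21.74) / (24.0 - 15.63) * 100 = 2.26 / 8.37 * 100 = 27.0%

27.0


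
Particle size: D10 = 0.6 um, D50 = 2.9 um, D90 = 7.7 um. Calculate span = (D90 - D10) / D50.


Span = (7.7 - 0.6) / 2.9 = 7.1 / 2.9 = 2.448

2.448


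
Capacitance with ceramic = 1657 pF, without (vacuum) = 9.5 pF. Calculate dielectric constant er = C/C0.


er = 1657 / 9.5 = 174.42

174.42


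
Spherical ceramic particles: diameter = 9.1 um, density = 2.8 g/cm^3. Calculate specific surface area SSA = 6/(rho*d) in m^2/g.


SSA = 6 / (2.8 * 9.1) = 0.235 m^2/g

0.235


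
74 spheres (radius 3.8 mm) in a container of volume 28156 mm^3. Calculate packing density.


V_sphere = 4/3*pi*3.8^3 = 229.8473 mm^3
Total V = 74*229.8473 = 17008.7002 mm^3
PD = 17008.7002 / 28156 = 0.604

0.604


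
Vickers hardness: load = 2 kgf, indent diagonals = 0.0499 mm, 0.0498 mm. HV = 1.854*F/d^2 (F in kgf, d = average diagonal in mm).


d_avg = (0.0499+0.0498)/2 = 0.04985 mm
HV = 1.854*2/0.04985^2 = 1492

1492


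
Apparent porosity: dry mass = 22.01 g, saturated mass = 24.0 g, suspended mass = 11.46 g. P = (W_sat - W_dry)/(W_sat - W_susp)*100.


P = (24.0 - 22.01) / (24.0 - 11.46) * 100 = 1.99 / 12.54 * 100 = 15.9%

15.9


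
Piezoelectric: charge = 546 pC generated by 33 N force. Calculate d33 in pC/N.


d33 = 546 / 33 = 16.5 pC/N

16.5


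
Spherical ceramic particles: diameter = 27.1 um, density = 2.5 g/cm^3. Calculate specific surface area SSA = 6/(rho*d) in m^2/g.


SSA = 6 / (2.5 * 27.1) = 0.089 m^2/g

0.089


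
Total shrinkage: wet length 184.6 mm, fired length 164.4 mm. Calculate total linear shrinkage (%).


TS = (184.6 - 164.4) / 184.6 * 100 = 10.94%

10.94


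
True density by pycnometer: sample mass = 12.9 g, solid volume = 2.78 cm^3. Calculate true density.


TD = 12.9 / 2.78 = 4.64 g/cm^3

4.64


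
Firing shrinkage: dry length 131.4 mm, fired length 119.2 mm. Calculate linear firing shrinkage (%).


FS = (131.4 - 119.2) / 131.4 * 100 = 9.28%

9.28


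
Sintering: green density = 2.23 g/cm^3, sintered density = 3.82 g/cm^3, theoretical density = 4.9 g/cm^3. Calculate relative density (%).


Relative = 3.82 / 4.9 * 100 = 78.0%

78.0


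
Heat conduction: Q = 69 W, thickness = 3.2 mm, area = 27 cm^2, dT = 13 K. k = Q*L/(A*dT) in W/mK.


k = 69*3.2/1000/(27/10000*13) = 6.29 W/mK

6.29


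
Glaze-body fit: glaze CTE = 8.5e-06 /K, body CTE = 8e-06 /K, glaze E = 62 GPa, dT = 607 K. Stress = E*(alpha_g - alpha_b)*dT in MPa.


Stress = 62*1000*(8.5e-06 - 8e-06)*607 = 18.8 MPa

18.8


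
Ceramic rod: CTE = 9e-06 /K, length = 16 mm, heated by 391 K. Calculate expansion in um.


dL = 9e-06 * 16 * 391 * 1000 = 56.304 um

56.304


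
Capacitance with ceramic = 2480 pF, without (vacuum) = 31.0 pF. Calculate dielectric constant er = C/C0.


er = 2480 / 31.0 = 80.0

80.0


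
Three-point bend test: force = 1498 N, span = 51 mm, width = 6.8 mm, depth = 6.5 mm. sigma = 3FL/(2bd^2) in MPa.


sigma = 3*1498*51/(2*6.8*6.5^2) = 398.9 MPa

398.9


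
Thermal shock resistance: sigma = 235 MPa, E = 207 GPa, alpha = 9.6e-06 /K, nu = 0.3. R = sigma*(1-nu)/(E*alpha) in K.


R = 235*(1-0.3)/(207*1000*9.6e-06) = 83 K

83


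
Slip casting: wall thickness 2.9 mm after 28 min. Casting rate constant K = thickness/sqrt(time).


K = 2.9 / sqrt(28) = 2.9 / 5.2915 = 0.548 mm/min^0.5

0.548


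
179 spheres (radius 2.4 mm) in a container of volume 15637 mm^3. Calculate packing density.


V_sphere = 4/3*pi*2.4^3 = 57.9058 mm^3
Total V = 179*57.9058 = 10365.1382 mm^3
PD = 10365.1382 / 15637 = 0.663

0.663


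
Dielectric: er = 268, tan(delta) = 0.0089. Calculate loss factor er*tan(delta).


Loss = 268 * 0.0089 = 2.385

2.385


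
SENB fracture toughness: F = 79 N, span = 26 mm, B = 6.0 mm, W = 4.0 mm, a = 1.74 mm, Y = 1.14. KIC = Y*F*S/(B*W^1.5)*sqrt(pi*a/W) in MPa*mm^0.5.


KIC = 1.14*79*26/(6.0*4.0^1.5)*sqrt(pi*1.74/4.0) = 57.03

57.03


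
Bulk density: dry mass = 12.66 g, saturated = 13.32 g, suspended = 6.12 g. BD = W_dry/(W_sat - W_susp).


BD = 12.66 / (13.32 - 6.12) = 12.66 / 7.2 = 1.758 g/cm^3

1.758


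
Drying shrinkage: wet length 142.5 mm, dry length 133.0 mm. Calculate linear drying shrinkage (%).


DS = (142.5 - 133.0) / 142.5 * 100 = 6.67%

6.67


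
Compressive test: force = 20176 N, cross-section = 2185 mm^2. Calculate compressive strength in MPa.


CS = 20176 / 2185 = 9.2 MPa

9.2


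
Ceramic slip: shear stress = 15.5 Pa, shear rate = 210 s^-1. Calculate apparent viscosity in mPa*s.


eta = tau/gamma * 1000 = 15.5/210 * 1000 = 73.8 mPa*s

73.8


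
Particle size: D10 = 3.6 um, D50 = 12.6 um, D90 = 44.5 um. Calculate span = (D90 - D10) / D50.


Span = (44.5 - 3.6) / 12.6 = 40.9 / 12.6 = 3.246

3.246


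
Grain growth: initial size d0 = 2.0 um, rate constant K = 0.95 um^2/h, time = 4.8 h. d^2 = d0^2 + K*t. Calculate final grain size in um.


d^2 = 2.0^2 + 0.95*4.8 = 8.56
d = sqrt(8.56) = 2.93 um

2.93


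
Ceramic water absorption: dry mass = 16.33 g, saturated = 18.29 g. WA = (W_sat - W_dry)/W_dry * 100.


WA = (18.29 - 16.33) / 16.33 * 100 = 12.0%

12.0


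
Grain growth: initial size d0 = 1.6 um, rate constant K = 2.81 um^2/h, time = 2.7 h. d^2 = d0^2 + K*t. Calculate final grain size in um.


d^2 = 1.6^2 + 2.81*2.7 = 10.147
d = sqrt(10.147) = 3.19 um

3.19


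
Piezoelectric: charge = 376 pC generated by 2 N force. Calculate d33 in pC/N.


d33 = 376 / 2 = 188.0 pC/N

188.0


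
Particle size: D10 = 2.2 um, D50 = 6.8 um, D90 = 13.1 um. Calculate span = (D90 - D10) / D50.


Span = (13.1 - 2.2) / 6.8 = 10.9 / 6.8 = 1.603

1.603


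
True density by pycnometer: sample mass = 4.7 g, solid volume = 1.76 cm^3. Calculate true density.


TD = 4.7 / 1.76 = 2.67 g/cm^3

2.67


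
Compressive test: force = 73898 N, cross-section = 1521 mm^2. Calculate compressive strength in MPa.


CS = 73898 / 1521 = 48.6 MPa

48.6


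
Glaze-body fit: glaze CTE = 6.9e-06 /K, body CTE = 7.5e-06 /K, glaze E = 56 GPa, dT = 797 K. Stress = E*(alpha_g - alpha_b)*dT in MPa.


Stress = 56*1000*(6.9e-06 - 7.5e-06)*797 = -26.8 MPa

-26.8


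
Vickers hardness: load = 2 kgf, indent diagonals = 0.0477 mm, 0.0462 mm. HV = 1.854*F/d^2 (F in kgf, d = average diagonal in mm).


d_avg = (0.0477+0.0462)/2 = 0.04695 mm
HV = 1.854*2/0.04695^2 = 1682

1682


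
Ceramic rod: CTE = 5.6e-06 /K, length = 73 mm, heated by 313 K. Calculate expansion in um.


dL = 5.6e-06 * 73 * 313 * 1000 = 127.954 um

127.954


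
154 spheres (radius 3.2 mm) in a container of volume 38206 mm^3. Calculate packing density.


V_sphere = 4/3*pi*3.2^3 = 137.2583 mm^3
Total V = 154*137.2583 = 21137.7782 mm^3
PD = 21137.7782 / 38206 = 0.553

0.553


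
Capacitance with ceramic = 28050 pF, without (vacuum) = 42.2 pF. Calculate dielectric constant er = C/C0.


er = 28050 / 42.2 = 664.69

664.69


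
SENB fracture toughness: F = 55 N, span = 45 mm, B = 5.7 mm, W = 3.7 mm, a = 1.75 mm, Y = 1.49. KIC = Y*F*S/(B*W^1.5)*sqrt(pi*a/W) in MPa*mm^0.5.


KIC = 1.49*55*45/(5.7*3.7^1.5)*sqrt(pi*1.75/3.7) = 110.81

110.81


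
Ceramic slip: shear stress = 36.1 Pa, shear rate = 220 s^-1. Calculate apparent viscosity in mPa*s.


eta = tau/gamma * 1000 = 36.1/220 * 1000 = 164.1 mPa*s

164.1


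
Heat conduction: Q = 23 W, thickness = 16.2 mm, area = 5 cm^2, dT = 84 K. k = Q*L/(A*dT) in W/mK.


k = 23*16.2/1000/(5/10000*84) = 8.87 W/mK

8.87


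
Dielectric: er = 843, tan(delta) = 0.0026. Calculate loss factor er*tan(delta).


Loss = 843 * 0.0026 = 2.192

2.192


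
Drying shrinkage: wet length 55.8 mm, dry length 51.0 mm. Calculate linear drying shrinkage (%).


DS = (55.8 - 51.0) / 55.8 * 100 = 8.6%

8.6


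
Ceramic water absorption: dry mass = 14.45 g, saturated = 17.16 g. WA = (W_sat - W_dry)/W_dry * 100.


WA = (17.16 - 14.45) / 14.45 * 100 = 18.75%

18.75


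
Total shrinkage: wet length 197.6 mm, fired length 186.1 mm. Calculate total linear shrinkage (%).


TS = (197.6 - 186.1) / 197.6 * 100 = 5.82%

5.82


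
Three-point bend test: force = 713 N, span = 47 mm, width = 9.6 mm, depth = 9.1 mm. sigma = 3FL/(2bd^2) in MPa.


sigma = 3*713*47/(2*9.6*9.1^2) = 63.2 MPa

63.2


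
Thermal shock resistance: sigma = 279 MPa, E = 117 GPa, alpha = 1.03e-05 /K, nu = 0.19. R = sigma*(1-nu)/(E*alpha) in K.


R = 279*(1-0.19)/(117*1000*1.03e-05) = 188 K

188


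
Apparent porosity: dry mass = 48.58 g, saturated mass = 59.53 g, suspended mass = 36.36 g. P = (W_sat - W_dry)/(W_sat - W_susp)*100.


P = (59.53 - 48.58) / (59.53 - 36.36) * 100 = 10.95 / 23.17 * 100 = 47.3%

47.3


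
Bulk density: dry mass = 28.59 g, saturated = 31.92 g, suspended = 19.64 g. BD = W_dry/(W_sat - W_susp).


BD = 28.59 / (31.92 - 19.64) = 28.59 / 12.28 = 2.328 g/cm^3

2.328


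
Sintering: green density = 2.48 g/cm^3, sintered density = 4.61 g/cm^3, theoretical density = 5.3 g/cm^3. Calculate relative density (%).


Relative = 4.61 / 5.3 * 100 = 87.0%

87.0


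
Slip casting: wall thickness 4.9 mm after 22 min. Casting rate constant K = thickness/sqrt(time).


K = 4.9 / sqrt(22) = 4.9 / 4.6904 = 1.045 mm/min^0.5

1.045


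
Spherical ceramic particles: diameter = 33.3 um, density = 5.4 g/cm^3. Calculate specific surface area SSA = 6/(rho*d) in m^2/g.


SSA = 6 / (5.4 * 33.3) = 0.033 m^2/g

0.033


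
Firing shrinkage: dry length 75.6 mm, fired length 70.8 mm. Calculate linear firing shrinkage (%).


FS = (75.6 - 70.8) / 75.6 * 100 = 6.35%

6.35


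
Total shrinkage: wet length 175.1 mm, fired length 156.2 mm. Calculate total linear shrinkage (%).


TS = (175.1 - 156.2) / 175.1 * 100 = 10.79%

10.79


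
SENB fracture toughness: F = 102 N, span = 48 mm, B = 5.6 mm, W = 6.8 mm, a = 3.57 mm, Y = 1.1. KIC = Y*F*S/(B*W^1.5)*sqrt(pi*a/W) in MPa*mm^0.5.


KIC = 1.1*102*48/(5.6*6.8^1.5)*sqrt(pi*3.57/6.8) = 69.65

69.65


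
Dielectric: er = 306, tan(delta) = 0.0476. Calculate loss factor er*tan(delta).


Loss = 306 * 0.0476 = 14.566

14.566


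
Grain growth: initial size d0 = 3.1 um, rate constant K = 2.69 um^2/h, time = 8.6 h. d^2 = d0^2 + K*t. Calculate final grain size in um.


d^2 = 3.1^2 + 2.69*8.6 = 32.744
d = sqrt(32.744) = 5.72 um

5.72


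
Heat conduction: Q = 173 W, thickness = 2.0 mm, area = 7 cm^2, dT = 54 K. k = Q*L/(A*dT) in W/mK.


k = 173*2.0/1000/(7/10000*54) = 9.15 W/mK

9.15


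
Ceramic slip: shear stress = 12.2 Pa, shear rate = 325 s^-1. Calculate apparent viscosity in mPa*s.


eta = tau/gamma * 1000 = 12.2/325 * 1000 = 37.5 mPa*s

37.5


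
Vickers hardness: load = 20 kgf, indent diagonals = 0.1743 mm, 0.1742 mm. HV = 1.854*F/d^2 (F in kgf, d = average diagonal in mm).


d_avg = (0.1743+0.1742)/2 = 0.17425 mm
HV = 1.854*20/0.17425^2 = 1221

1221


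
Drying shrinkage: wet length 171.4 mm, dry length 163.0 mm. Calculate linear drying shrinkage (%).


DS = (171.4 - 163.0) / 171.4 * 100 = 4.9%

4.9


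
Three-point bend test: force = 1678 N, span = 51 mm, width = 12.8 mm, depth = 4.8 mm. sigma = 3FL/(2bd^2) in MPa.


sigma = 3*1678*51/(2*12.8*4.8^2) = 435.3 MPa

435.3


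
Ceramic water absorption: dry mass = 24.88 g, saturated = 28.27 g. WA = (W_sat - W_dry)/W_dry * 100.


WA = (28.27 - 24.88) / 24.88 * 100 = 13.63%

13.63


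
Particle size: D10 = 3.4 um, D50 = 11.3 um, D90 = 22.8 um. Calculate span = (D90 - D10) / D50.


Span = (22.8 - 3.4) / 11.3 = 19.4 / 11.3 = 1.717

1.717


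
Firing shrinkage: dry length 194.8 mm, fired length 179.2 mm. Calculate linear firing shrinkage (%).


FS = (194.8 - 179.2) / 194.8 * 100 = 8.01%

8.01


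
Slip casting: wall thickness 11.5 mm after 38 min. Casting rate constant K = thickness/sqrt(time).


K = 11.5 / sqrt(38) = 11.5 / 6.1644 = 1.866 mm/min^0.5

1.866


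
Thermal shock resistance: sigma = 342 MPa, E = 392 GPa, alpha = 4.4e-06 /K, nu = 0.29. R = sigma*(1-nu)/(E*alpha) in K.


R = 342*(1-0.29)/(392*1000*4.4e-06) = 141 K

141


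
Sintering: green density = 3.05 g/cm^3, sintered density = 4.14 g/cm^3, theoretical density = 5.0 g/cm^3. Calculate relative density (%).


Relative = 4.14 / 5.0 * 100 = 82.8%

82.8


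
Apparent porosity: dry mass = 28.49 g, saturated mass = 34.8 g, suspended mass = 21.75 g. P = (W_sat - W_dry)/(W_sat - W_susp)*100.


P = (34.8 - 28.49) / (34.8 - 21.75) * 100 = 6.31 / 13.05 * 100 = 48.4%

48.4


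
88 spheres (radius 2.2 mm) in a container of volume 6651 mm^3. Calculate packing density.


V_sphere = 4/3*pi*2.2^3 = 44.6022 mm^3
Total V = 88*44.6022 = 3924.9936 mm^3
PD = 3924.9936 / 6651 = 0.59

0.59


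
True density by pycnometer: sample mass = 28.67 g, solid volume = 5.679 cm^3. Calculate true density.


TD = 28.67 / 5.679 = 5.048 g/cm^3

5.048


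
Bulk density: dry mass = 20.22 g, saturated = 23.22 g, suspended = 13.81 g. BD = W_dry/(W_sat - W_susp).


BD = 20.22 / (23.22 - 13.81) = 20.22 / 9.41 = 2.149 g/cm^3

2.149


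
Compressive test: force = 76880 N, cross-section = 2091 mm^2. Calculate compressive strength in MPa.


CS = 76880 / 2091 = 36.8 MPa

36.8


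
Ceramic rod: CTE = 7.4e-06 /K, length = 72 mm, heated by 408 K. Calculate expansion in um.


dL = 7.4e-06 * 72 * 408 * 1000 = 217.382 um

217.382


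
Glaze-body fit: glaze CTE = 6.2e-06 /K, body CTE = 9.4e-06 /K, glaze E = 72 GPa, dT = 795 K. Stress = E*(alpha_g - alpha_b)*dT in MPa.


Stress = 72*1000*(6.2e-06 - 9.4e-06)*795 = -183.2 MPa

-183.2


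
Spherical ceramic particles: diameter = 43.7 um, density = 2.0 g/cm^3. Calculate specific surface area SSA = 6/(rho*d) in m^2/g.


SSA = 6 / (2.0 * 43.7) = 0.069 m^2/g

0.069


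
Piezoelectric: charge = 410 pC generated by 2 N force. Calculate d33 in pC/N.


d33 = 410 / 2 = 205.0 pC/N

205.0


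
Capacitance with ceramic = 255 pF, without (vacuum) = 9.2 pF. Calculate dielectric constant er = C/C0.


er = 255 / 9.2 = 27.72

27.72


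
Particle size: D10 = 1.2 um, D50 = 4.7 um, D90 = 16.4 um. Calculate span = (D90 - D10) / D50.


Span = (16.4 - 1.2) / 4.7 = 15.2 / 4.7 = 3.234

3.234


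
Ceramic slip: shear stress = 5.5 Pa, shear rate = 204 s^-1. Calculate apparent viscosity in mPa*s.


eta = tau/gamma * 1000 = 5.5/204 * 1000 = 27.0 mPa*s

27.0


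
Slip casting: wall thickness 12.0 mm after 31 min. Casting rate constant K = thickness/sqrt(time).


K = 12.0 / sqrt(31) = 12.0 / 5.5678 = 2.155 mm/min^0.5

2.155


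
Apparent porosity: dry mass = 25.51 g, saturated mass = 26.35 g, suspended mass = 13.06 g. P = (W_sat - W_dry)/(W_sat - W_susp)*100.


P = (26.35 - 25.51) / (26.35 - 13.06) * 100 = 0.84 / 13.29 * 100 = 6.3%

6.3


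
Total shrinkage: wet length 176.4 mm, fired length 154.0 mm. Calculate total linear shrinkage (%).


TS = (176.4 - 154.0) / 176.4 * 100 = 12.7%

12.7


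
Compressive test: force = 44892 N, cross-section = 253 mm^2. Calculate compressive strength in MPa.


CS = 44892 / 253 = 177.4 MPa

177.4


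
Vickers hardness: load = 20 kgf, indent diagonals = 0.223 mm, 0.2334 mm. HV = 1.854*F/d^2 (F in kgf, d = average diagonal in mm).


d_avg = (0.223+0.2334)/2 = 0.2282 mm
HV = 1.854*20/0.2282^2 = 712

712


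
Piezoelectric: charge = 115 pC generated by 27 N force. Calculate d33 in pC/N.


d33 = 115 / 27 = 4.3 pC/N

4.3


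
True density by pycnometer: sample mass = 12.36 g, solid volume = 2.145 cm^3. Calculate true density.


TD = 12.36 / 2.145 = 5.762 g/cm^3

5.762


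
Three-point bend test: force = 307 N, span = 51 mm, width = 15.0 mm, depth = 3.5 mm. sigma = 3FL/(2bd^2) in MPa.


sigma = 3*307*51/(2*15.0*3.5^2) = 127.8 MPa

127.8


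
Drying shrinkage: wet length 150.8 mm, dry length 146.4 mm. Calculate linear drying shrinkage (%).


DS = (150.8 - 146.4) / 150.8 * 100 = 2.92%

2.92


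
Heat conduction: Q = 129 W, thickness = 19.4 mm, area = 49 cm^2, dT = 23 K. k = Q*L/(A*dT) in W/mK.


k = 129*19.4/1000/(49/10000*23) = 22.21 W/mK

22.21


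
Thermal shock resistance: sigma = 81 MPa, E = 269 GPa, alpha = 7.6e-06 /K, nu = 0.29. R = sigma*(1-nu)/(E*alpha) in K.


R = 81*(1-0.29)/(269*1000*7.6e-06) = 28 K

28


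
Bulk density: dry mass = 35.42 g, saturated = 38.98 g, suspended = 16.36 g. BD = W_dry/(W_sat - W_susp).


BD = 35.42 / (38.98 - 16.36) = 35.42 / 22.62 = 1.566 g/cm^3

1.566


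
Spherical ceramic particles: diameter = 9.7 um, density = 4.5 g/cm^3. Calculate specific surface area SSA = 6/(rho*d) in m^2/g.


SSA = 6 / (4.5 * 9.7) = 0.137 m^2/g

0.137


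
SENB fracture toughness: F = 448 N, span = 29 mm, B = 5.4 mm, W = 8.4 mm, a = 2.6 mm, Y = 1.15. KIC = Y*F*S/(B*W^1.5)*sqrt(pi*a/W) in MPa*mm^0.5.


KIC = 1.15*448*29/(5.4*8.4^1.5)*sqrt(pi*2.6/8.4) = 112.07

112.07


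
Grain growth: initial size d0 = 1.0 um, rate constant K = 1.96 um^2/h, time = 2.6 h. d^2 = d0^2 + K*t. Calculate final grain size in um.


d^2 = 1.0^2 + 1.96*2.6 = 6.096
d = sqrt(6.096) = 2.47 um

2.47


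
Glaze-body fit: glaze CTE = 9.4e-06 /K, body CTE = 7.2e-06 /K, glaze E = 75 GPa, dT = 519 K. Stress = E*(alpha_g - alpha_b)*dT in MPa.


Stress = 75*1000*(9.4e-06 - 7.2e-06)*519 = 85.6 MPa

85.6


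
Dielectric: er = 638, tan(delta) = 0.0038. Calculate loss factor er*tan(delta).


Loss = 638 * 0.0038 = 2.424

2.424


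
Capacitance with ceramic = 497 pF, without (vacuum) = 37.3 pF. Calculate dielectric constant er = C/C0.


er = 497 / 37.3 = 13.32

13.32


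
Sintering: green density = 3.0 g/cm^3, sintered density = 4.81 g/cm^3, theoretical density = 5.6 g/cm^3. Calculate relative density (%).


Relative = 4.81 / 5.6 * 100 = 85.9%

85.9


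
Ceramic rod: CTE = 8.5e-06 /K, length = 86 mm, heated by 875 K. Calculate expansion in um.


dL = 8.5e-06 * 86 * 875 * 1000 = 639.625 um

639.625


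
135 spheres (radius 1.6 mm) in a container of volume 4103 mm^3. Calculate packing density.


V_sphere = 4/3*pi*1.6^3 = 17.1573 mm^3
Total V = 135*17.1573 = 2316.2355 mm^3
PD = 2316.2355 / 4103 = 0.565

0.565


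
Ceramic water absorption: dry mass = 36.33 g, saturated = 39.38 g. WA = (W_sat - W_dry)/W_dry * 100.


WA = (39.38 - 36.33) / 36.33 * 100 = 8.4%

8.4


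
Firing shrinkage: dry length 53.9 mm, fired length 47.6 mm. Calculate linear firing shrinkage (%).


FS = (53.9 - 47.6) / 53.9 * 100 = 11.69%

11.69


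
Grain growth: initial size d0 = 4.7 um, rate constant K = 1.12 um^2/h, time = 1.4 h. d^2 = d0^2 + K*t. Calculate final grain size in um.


d^2 = 4.7^2 + 1.12*1.4 = 23.658
d = sqrt(23.658) = 4.86 um

4.86


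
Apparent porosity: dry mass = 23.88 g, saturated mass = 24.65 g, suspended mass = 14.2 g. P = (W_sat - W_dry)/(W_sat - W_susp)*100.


P = (24.65 - 23.88) / (24.65 - 14.2) * 100 = 0.77 / 10.45 * 100 = 7.4%

7.4


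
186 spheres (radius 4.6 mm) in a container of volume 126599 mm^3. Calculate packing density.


V_sphere = 4/3*pi*4.6^3 = 407.7201 mm^3
Total V = 186*407.7201 = 75835.9386 mm^3
PD = 75835.9386 / 126599 = 0.599

0.599


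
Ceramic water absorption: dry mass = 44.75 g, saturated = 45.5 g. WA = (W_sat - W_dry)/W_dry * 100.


WA = (45.5 - 44.75) / 44.75 * 100 = 1.68%

1.68


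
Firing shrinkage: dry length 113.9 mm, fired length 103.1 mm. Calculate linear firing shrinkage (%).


FS = (113.9 - 103.1) / 113.9 * 100 = 9.48%

9.48


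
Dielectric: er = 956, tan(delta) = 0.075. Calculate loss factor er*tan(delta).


Loss = 956 * 0.075 = 71.7

71.7


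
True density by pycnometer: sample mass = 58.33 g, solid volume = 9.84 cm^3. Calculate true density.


TD = 58.33 / 9.84 = 5.928 g/cm^3

5.928


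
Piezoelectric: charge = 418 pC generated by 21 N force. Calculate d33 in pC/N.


d33 = 418 / 21 = 19.9 pC/N

19.9


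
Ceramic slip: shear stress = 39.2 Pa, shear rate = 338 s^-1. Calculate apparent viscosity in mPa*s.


eta = tau/gamma * 1000 = 39.2/338 * 1000 = 116.0 mPa*s

116.0


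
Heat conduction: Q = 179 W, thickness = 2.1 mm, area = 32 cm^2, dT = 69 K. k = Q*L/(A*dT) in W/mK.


k = 179*2.1/1000/(32/10000*69) = 1.7 W/mK

1.7


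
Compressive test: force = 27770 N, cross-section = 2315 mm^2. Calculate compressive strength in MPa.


CS = 27770 / 2315 = 12.0 MPa

12.0


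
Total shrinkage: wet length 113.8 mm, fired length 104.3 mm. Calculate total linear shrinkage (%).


TS = (113.8 - 104.3) / 113.8 * 100 = 8.35%

8.35


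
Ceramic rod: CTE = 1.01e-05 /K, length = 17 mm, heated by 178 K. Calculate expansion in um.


dL = 1.01e-05 * 17 * 178 * 1000 = 30.563 um

30.563


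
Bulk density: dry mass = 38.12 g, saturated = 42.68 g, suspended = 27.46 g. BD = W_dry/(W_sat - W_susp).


BD = 38.12 / (42.68 - 27.46) = 38.12 / 15.22 = 2.505 g/cm^3

2.505


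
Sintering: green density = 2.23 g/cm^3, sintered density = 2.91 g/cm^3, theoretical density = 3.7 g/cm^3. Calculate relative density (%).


Relative = 2.91 / 3.7 * 100 = 78.6%

78.6


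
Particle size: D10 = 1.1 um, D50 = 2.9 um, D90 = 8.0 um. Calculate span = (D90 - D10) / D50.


Span = (8.0 - 1.1) / 2.9 = 6.9 / 2.9 = 2.379

2.379


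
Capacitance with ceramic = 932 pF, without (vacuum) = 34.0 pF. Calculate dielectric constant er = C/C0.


er = 932 / 34.0 = 27.41

27.41


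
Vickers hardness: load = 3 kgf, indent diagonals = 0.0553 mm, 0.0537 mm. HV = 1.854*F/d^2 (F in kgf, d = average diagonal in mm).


d_avg = (0.0553+0.0537)/2 = 0.0545 mm
HV = 1.854*3/0.0545^2 = 1873

1873


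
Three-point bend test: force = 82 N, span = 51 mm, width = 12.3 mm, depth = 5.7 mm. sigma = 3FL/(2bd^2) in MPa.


sigma = 3*82*51/(2*12.3*5.7^2) = 15.7 MPa

15.7


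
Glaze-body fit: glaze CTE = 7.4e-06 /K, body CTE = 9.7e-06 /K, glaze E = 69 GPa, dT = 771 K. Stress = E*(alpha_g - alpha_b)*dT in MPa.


Stress = 69*1000*(7.4e-06 - 9.7e-06)*771 = -122.4 MPa

-122.4


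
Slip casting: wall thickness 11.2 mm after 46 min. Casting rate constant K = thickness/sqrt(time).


K = 11.2 / sqrt(46) = 11.2 / 6.7823 = 1.651 mm/min^0.5

1.651


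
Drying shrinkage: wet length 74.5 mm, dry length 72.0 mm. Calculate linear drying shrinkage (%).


DS = (74.5 - 72.0) / 74.5 * 100 = 3.36%

3.36


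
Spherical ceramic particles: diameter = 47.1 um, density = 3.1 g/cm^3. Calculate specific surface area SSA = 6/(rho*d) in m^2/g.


SSA = 6 / (3.1 * 47.1) = 0.041 m^2/g

0.041


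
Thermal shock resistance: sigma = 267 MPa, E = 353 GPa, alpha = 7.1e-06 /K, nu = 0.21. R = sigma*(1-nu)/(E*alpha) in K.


R = 267*(1-0.21)/(353*1000*7.1e-06) = 84 K

84


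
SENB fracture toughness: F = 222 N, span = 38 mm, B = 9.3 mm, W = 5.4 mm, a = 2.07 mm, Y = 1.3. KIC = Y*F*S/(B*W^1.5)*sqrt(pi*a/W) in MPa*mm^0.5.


KIC = 1.3*222*38/(9.3*5.4^1.5)*sqrt(pi*2.07/5.4) = 103.13

103.13


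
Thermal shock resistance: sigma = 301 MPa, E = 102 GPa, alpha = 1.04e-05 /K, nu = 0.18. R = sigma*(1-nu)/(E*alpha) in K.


R = 301*(1-0.18)/(102*1000*1.04e-05) = 233 K

233


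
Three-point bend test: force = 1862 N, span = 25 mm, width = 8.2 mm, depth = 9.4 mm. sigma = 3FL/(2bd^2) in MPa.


sigma = 3*1862*25/(2*8.2*9.4^2) = 96.4 MPa

96.4


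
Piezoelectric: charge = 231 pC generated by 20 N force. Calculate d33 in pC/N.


d33 = 231 / 20 = 11.6 pC/N

11.6


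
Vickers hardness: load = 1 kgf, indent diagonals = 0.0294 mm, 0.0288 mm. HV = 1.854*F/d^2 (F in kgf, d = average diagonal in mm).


d_avg = (0.0294+0.0288)/2 = 0.0291 mm
HV = 1.854*1/0.0291^2 = 2189

2189


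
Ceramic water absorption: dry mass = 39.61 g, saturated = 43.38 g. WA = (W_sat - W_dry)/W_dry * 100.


WA = (43.38 - 39.61) / 39.61 * 100 = 9.52%

9.52


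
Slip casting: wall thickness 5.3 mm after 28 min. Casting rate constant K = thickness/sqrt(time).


K = 5.3 / sqrt(28) = 5.3 / 5.2915 = 1.002 mm/min^0.5

1.002


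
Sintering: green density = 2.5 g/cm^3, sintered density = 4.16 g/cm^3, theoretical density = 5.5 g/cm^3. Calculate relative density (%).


Relative = 4.16 / 5.5 * 100 = 75.6%

75.6


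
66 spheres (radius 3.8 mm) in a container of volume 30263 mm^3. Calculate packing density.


V_sphere = 4/3*pi*3.8^3 = 229.8473 mm^3
Total V = 66*229.8473 = 15169.9218 mm^3
PD = 15169.9218 / 30263 = 0.501

0.501


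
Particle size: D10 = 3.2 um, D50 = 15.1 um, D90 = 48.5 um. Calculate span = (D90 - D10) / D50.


Span = (48.5 - 3.2) / 15.1 = 45.3 / 15.1 = 3.0

3.0


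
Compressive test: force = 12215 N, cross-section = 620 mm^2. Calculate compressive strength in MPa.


CS = 12215 / 620 = 19.7 MPa

19.7


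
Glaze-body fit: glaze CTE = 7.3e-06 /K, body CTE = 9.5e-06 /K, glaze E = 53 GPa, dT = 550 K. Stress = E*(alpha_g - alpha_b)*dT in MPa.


Stress = 53*1000*(7.3e-06 - 9.5e-06)*550 = -64.1 MPa

-64.1


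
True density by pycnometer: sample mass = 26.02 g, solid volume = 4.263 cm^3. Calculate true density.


TD = 26.02 / 4.263 = 6.104 g/cm^3

6.104


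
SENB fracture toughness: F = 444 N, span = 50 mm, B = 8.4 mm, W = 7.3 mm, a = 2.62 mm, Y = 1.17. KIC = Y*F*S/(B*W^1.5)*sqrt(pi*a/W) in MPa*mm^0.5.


KIC = 1.17*444*50/(8.4*7.3^1.5)*sqrt(pi*2.62/7.3) = 166.47

166.47


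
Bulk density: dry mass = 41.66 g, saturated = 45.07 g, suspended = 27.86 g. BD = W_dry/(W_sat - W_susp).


BD = 41.66 / (45.07 - 27.86) = 41.66 / 17.21 = 2.421 g/cm^3

2.421


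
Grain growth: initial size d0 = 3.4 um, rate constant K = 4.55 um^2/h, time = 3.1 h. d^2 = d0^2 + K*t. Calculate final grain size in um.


d^2 = 3.4^2 + 4.55*3.1 = 25.665
d = sqrt(25.665) = 5.07 um

5.07


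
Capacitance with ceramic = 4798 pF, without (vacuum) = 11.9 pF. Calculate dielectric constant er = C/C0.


er = 4798 / 11.9 = 403.19

403.19


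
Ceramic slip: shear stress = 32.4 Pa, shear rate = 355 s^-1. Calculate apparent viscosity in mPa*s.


eta = tau/gamma * 1000 = 32.4/355 * 1000 = 91.3 mPa*s

91.3


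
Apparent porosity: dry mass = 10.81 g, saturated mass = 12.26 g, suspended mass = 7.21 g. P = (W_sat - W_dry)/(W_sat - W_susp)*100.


P = (12.26 - 10.81) / (12.26 - 7.21) * 100 = 1.45 / 5.05 * 100 = 28.7%

28.7


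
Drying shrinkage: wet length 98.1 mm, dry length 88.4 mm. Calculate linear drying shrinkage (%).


DS = (98.1 - 88.4) / 98.1 * 100 = 9.89%

9.89


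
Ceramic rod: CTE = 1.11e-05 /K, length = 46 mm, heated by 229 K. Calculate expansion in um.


dL = 1.11e-05 * 46 * 229 * 1000 = 116.927 um

116.927


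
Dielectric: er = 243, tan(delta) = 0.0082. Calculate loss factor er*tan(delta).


Loss = 243 * 0.0082 = 1.993

1.993


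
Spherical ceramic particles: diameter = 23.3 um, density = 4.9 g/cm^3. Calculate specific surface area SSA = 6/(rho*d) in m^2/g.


SSA = 6 / (4.9 * 23.3) = 0.053 m^2/g

0.053


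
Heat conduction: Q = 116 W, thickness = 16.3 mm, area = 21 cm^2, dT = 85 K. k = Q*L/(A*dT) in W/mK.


k = 116*16.3/1000/(21/10000*85) = 10.59 W/mK

10.59


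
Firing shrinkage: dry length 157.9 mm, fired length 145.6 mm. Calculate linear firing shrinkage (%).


FS = (157.9 - 145.6) / 157.9 * 100 = 7.79%

7.79


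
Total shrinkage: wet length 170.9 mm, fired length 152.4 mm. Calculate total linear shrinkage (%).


TS = (170.9 - 152.4) / 170.9 * 100 = 10.83%

10.83


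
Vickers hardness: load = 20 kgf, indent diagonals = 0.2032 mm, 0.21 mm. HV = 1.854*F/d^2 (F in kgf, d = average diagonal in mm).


d_avg = (0.2032+0.21)/2 = 0.2066 mm
HV = 1.854*20/0.2066^2 = 869

869


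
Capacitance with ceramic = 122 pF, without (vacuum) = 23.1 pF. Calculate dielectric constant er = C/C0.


er = 122 / 23.1 = 5.28

5.28


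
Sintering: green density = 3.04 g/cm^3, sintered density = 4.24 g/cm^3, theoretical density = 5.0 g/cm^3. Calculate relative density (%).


Relative = 4.24 / 5.0 * 100 = 84.8%

84.8


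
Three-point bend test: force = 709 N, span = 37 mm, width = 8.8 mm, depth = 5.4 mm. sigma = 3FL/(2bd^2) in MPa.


sigma = 3*709*37/(2*8.8*5.4^2) = 153.3 MPa

153.3


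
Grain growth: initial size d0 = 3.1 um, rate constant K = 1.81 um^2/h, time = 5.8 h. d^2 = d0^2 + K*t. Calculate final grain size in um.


d^2 = 3.1^2 + 1.81*5.8 = 20.108
d = sqrt(20.108) = 4.48 um

4.48


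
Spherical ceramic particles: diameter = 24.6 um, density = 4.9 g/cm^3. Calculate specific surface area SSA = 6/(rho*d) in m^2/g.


SSA = 6 / (4.9 * 24.6) = 0.05 m^2/g

0.05


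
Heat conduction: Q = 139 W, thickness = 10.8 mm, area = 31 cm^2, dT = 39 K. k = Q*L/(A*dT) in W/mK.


k = 139*10.8/1000/(31/10000*39) = 12.42 W/mK

12.42


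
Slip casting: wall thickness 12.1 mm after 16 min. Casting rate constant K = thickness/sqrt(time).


K = 12.1 / sqrt(16) = 12.1 / 4.0 = 3.025 mm/min^0.5

3.025


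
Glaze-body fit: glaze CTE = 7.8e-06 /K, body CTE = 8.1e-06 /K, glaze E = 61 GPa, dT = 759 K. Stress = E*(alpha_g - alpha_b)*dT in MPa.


Stress = 61*1000*(7.8e-06 - 8.1e-06)*759 = -13.9 MPa

-13.9


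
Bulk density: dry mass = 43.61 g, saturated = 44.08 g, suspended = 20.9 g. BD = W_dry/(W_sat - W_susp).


BD = 43.61 / (44.08 - 20.9) = 43.61 / 23.18 = 1.881 g/cm^3

1.881


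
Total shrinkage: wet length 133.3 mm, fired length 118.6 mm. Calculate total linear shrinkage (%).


TS = (133.3 - 118.6) / 133.3 * 100 = 11.03%

11.03


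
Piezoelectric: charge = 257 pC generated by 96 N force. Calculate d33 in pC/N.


d33 = 257 / 96 = 2.7 pC/N

2.7


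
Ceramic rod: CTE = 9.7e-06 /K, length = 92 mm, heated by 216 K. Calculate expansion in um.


dL = 9.7e-06 * 92 * 216 * 1000 = 192.758 um

192.758


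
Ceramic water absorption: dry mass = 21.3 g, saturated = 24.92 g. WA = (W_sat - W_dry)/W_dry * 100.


WA = (24.92 - 21.3) / 21.3 * 100 = 17.0%

17.0


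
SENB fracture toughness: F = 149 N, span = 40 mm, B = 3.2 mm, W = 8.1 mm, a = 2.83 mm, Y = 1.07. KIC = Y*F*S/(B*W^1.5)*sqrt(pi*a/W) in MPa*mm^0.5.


KIC = 1.07*149*40/(3.2*8.1^1.5)*sqrt(pi*2.83/8.1) = 90.57

90.57


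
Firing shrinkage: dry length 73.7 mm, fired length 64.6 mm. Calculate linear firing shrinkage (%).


FS = (73.7 - 64.6) / 73.7 * 100 = 12.35%

12.35


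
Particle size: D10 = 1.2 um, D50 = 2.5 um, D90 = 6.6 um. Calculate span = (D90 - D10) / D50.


Span = (6.6 - 1.2) / 2.5 = 5.4 / 2.5 = 2.16

2.16


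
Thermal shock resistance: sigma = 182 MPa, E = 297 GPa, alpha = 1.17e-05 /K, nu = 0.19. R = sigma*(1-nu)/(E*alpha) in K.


R = 182*(1-0.19)/(297*1000*1.17e-05) = 42 K

42


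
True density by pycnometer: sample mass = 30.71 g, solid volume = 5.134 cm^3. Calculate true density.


TD = 30.71 / 5.134 = 5.982 g/cm^3

5.982


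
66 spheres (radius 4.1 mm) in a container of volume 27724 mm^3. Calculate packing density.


V_sphere = 4/3*pi*4.1^3 = 288.6956 mm^3
Total V = 66*288.6956 = 19053.9096 mm^3
PD = 19053.9096 / 27724 = 0.687

0.687


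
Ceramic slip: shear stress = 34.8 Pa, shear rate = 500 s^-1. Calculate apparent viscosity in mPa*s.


eta = tau/gamma * 1000 = 34.8/500 * 1000 = 69.6 mPa*s

69.6


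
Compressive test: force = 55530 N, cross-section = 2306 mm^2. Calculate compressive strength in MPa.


CS = 55530 / 2306 = 24.1 MPa

24.1


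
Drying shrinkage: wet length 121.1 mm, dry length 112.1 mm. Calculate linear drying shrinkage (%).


DS = (121.1 - 112.1) / 121.1 * 100 = 7.43%

7.43


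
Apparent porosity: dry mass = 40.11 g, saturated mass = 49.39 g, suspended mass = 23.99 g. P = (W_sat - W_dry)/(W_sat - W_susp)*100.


P = (49.39 - 40.11) / (49.39 - 23.99) * 100 = 9.28 / 25.4 * 100 = 36.5%

36.5


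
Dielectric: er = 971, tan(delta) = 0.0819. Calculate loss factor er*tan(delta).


Loss = 971 * 0.0819 = 79.525

79.525


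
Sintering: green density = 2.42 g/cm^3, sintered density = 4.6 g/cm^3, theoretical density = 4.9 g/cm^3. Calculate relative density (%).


Relative = 4.6 / 4.9 * 100 = 93.9%

93.9


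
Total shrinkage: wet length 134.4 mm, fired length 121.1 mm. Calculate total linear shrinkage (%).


TS = (134.4 - 121.1) / 134.4 * 100 = 9.9%

9.9


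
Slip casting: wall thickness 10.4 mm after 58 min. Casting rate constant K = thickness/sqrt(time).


K = 10.4 / sqrt(58) = 10.4 / 7.6158 = 1.366 mm/min^0.5

1.366


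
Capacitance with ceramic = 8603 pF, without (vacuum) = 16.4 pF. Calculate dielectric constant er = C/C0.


er = 8603 / 16.4 = 524.57

524.57


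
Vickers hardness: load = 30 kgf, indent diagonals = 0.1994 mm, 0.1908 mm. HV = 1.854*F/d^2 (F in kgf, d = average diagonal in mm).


d_avg = (0.1994+0.1908)/2 = 0.1951 mm
HV = 1.854*30/0.1951^2 = 1461

1461


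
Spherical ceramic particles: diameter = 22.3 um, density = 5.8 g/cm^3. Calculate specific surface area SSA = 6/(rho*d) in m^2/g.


SSA = 6 / (5.8 * 22.3) = 0.046 m^2/g

0.046


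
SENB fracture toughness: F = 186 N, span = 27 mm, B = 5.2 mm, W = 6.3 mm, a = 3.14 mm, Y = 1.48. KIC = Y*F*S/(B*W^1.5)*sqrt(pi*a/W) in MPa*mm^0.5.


KIC = 1.48*186*27/(5.2*6.3^1.5)*sqrt(pi*3.14/6.3) = 113.11

113.11


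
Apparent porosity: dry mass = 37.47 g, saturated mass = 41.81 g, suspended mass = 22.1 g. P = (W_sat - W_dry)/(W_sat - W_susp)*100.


P = (41.81 - 37.47) / (41.81 - 22.1) * 100 = 4.34 / 19.71 * 100 = 22.0%

22.0


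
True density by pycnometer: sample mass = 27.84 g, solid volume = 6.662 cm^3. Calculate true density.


TD = 27.84 / 6.662 = 4.179 g/cm^3

4.179


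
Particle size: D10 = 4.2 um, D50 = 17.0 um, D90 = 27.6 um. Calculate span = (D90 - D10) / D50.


Span = (27.6 - 4.2) / 17.0 = 23.4 / 17.0 = 1.376

1.376


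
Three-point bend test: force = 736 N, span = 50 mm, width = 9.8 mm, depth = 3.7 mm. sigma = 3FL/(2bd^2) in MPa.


sigma = 3*736*50/(2*9.8*3.7^2) = 411.4 MPa

411.4


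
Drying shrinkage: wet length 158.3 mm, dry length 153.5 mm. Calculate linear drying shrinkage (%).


DS = (158.3 - 153.5) / 158.3 * 100 = 3.03%

3.03


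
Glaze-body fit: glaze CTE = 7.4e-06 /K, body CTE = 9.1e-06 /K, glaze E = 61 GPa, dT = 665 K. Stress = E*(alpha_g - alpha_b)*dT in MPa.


Stress = 61*1000*(7.4e-06 - 9.1e-06)*665 = -69.0 MPa

-69.0


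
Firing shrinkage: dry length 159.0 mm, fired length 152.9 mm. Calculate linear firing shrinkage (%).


FS = (159.0 - 152.9) / 159.0 * 100 = 3.84%

3.84


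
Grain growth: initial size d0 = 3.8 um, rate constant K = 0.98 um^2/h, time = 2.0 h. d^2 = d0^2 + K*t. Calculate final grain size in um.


d^2 = 3.8^2 + 0.98*2.0 = 16.4
d = sqrt(16.4) = 4.05 um

4.05


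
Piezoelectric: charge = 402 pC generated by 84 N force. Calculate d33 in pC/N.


d33 = 402 / 84 = 4.8 pC/N

4.8


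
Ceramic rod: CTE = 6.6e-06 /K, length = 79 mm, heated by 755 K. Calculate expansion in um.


dL = 6.6e-06 * 79 * 755 * 1000 = 393.657 um

393.657


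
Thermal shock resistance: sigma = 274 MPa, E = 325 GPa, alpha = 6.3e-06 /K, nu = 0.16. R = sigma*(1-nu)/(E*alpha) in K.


R = 274*(1-0.16)/(325*1000*6.3e-06) = 112 K

112


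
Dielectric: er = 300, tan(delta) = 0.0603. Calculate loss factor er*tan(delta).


Loss = 300 * 0.0603 = 18.09

18.09


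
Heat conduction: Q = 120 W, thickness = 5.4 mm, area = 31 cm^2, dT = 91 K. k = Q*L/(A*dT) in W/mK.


k = 120*5.4/1000/(31/10000*91) = 2.3 W/mK

2.3


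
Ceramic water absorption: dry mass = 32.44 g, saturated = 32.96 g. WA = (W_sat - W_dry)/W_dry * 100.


WA = (32.96 - 32.44) / 32.44 * 100 = 1.6%

1.6


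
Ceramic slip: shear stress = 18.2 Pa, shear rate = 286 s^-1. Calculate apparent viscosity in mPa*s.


eta = tau/gamma * 1000 = 18.2/286 * 1000 = 63.6 mPa*s

63.6


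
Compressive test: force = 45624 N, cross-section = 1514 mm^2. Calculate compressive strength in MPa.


CS = 45624 / 1514 = 30.1 MPa

30.1
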